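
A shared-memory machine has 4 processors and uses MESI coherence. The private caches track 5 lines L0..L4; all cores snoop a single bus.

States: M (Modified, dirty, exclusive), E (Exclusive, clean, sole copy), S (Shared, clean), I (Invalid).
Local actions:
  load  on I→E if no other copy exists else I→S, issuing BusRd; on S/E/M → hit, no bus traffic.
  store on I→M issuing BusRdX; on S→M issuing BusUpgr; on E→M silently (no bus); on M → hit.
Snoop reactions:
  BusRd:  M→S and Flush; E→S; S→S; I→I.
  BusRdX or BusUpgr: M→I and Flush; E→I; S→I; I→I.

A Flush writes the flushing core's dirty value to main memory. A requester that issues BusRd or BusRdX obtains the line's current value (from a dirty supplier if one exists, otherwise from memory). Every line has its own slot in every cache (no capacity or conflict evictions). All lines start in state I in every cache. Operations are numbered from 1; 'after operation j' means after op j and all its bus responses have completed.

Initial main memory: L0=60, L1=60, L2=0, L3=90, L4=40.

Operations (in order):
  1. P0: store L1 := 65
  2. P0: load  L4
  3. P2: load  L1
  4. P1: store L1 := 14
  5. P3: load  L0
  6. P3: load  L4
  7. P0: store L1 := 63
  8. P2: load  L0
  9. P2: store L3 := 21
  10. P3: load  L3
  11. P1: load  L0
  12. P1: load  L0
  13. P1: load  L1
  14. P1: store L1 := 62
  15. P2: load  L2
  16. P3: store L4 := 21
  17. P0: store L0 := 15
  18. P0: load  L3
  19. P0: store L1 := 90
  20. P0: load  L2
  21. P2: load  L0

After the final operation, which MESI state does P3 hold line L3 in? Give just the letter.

  op1 P0: store L1 := 65 → M/I/I/I on L1; bus BusRdX; mem=60
  op2 P0: load  L4 → E/I/I/I on L4; bus BusRd; mem=40
  op3 P2: load  L1 → S/I/S/I on L1; bus BusRd Flush; mem=65
  op4 P1: store L1 := 14 → I/M/I/I on L1; bus BusRdX; mem=65
  op5 P3: load  L0 → I/I/I/E on L0; bus BusRd; mem=60
  op6 P3: load  L4 → S/I/I/S on L4; bus BusRd; mem=40
  op7 P0: store L1 := 63 → M/I/I/I on L1; bus BusRdX Flush; mem=14
  op8 P2: load  L0 → I/I/S/S on L0; bus BusRd; mem=60
  op9 P2: store L3 := 21 → I/I/M/I on L3; bus BusRdX; mem=90
  op10 P3: load  L3 → I/I/S/S on L3; bus BusRd Flush; mem=21
  op11 P1: load  L0 → I/S/S/S on L0; bus BusRd; mem=60
  op12 P1: load  L0 → I/S/S/S on L0; bus (none); mem=60
  op13 P1: load  L1 → S/S/I/I on L1; bus BusRd Flush; mem=63
  op14 P1: store L1 := 62 → I/M/I/I on L1; bus BusUpgr; mem=63
  op15 P2: load  L2 → I/I/E/I on L2; bus BusRd; mem=0
  op16 P3: store L4 := 21 → I/I/I/M on L4; bus BusUpgr; mem=40
  op17 P0: store L0 := 15 → M/I/I/I on L0; bus BusRdX; mem=60
  op18 P0: load  L3 → S/I/S/S on L3; bus BusRd; mem=21
  op19 P0: store L1 := 90 → M/I/I/I on L1; bus BusRdX Flush; mem=62
  op20 P0: load  L2 → S/I/S/I on L2; bus BusRd; mem=0
  op21 P2: load  L0 → S/I/S/I on L0; bus BusRd Flush; mem=15

state = S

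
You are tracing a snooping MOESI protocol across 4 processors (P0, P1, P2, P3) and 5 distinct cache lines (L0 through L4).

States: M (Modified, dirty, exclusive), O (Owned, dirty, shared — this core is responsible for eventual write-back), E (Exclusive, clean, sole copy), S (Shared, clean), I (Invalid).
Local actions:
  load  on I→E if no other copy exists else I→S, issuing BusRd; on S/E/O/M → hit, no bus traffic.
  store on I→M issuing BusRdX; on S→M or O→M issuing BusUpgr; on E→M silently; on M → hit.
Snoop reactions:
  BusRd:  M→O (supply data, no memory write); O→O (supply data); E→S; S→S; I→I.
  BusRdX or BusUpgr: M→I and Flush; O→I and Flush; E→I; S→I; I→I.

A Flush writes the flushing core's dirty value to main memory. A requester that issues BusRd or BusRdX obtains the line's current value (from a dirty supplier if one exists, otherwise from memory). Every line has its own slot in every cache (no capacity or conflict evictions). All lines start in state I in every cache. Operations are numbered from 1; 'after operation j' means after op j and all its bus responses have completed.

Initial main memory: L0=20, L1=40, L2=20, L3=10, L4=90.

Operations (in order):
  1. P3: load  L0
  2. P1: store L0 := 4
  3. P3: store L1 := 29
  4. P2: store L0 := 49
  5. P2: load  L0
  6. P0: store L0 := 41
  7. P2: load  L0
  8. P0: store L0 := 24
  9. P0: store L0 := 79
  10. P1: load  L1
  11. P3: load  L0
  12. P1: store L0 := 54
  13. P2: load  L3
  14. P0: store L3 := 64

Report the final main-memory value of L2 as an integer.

memory[L2] = 20

1. P3: load  L0  bus=[BusRd]  L0: P0=I P1=I P2=I P3=E  mem[L0]=20
2. P1: store L0 := 4  bus=[BusRdX]  L0: P0=I P1=M P2=I P3=I  mem[L0]=20
3. P3: store L1 := 29  bus=[BusRdX]  L1: P0=I P1=I P2=I P3=M  mem[L1]=40
4. P2: store L0 := 49  bus=[BusRdX,Flush]  L0: P0=I P1=I P2=M P3=I  mem[L0]=4
5. P2: load  L0  bus=[-]  L0: P0=I P1=I P2=M P3=I  mem[L0]=4
6. P0: store L0 := 41  bus=[BusRdX,Flush]  L0: P0=M P1=I P2=I P3=I  mem[L0]=49
7. P2: load  L0  bus=[BusRd]  L0: P0=O P1=I P2=S P3=I  mem[L0]=49
8. P0: store L0 := 24  bus=[BusUpgr]  L0: P0=M P1=I P2=I P3=I  mem[L0]=49
9. P0: store L0 := 79  bus=[-]  L0: P0=M P1=I P2=I P3=I  mem[L0]=49
10. P1: load  L1  bus=[BusRd]  L1: P0=I P1=S P2=I P3=O  mem[L1]=40
11. P3: load  L0  bus=[BusRd]  L0: P0=O P1=I P2=I P3=S  mem[L0]=49
12. P1: store L0 := 54  bus=[BusRdX,Flush]  L0: P0=I P1=M P2=I P3=I  mem[L0]=79
13. P2: load  L3  bus=[BusRd]  L3: P0=I P1=I P2=E P3=I  mem[L3]=10
14. P0: store L3 := 64  bus=[BusRdX]  L3: P0=M P1=I P2=I P3=I  mem[L3]=10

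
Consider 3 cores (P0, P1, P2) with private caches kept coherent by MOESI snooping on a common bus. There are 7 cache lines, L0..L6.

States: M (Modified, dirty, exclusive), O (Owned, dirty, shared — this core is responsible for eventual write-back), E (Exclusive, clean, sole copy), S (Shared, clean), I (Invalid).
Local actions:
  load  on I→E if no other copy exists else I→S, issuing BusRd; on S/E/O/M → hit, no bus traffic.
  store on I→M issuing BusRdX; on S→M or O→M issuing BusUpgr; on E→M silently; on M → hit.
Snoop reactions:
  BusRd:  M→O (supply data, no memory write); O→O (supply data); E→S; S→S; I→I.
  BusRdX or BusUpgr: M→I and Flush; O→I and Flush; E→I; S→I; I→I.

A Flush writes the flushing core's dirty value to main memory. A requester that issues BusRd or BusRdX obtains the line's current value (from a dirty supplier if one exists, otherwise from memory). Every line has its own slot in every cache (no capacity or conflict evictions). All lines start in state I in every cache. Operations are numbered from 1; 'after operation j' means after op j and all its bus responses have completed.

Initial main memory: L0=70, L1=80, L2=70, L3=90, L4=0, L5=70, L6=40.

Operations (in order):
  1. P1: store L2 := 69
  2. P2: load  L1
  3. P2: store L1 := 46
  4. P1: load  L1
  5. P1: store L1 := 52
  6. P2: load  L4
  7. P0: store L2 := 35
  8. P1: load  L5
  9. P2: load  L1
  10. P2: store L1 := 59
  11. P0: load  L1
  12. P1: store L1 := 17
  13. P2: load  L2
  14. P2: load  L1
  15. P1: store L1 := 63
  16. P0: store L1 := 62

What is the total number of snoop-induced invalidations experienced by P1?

invalidations = 3

1. P1: store L2 := 69  bus=[BusRdX]  L2: P0=I P1=M P2=I  mem[L2]=70
2. P2: load  L1  bus=[BusRd]  L1: P0=I P1=I P2=E  mem[L1]=80
3. P2: store L1 := 46  bus=[-]  L1: P0=I P1=I P2=M  mem[L1]=80
4. P1: load  L1  bus=[BusRd]  L1: P0=I P1=S P2=O  mem[L1]=80
5. P1: store L1 := 52  bus=[BusUpgr,Flush]  L1: P0=I P1=M P2=I  mem[L1]=46
6. P2: load  L4  bus=[BusRd]  L4: P0=I P1=I P2=E  mem[L4]=0
7. P0: store L2 := 35  bus=[BusRdX,Flush]  L2: P0=M P1=I P2=I  mem[L2]=69
8. P1: load  L5  bus=[BusRd]  L5: P0=I P1=E P2=I  mem[L5]=70
9. P2: load  L1  bus=[BusRd]  L1: P0=I P1=O P2=S  mem[L1]=46
10. P2: store L1 := 59  bus=[BusUpgr,Flush]  L1: P0=I P1=I P2=M  mem[L1]=52
11. P0: load  L1  bus=[BusRd]  L1: P0=S P1=I P2=O  mem[L1]=52
12. P1: store L1 := 17  bus=[BusRdX,Flush]  L1: P0=I P1=M P2=I  mem[L1]=59
13. P2: load  L2  bus=[BusRd]  L2: P0=O P1=I P2=S  mem[L2]=69
14. P2: load  L1  bus=[BusRd]  L1: P0=I P1=O P2=S  mem[L1]=59
15. P1: store L1 := 63  bus=[BusUpgr]  L1: P0=I P1=M P2=I  mem[L1]=59
16. P0: store L1 := 62  bus=[BusRdX,Flush]  L1: P0=M P1=I P2=I  mem[L1]=63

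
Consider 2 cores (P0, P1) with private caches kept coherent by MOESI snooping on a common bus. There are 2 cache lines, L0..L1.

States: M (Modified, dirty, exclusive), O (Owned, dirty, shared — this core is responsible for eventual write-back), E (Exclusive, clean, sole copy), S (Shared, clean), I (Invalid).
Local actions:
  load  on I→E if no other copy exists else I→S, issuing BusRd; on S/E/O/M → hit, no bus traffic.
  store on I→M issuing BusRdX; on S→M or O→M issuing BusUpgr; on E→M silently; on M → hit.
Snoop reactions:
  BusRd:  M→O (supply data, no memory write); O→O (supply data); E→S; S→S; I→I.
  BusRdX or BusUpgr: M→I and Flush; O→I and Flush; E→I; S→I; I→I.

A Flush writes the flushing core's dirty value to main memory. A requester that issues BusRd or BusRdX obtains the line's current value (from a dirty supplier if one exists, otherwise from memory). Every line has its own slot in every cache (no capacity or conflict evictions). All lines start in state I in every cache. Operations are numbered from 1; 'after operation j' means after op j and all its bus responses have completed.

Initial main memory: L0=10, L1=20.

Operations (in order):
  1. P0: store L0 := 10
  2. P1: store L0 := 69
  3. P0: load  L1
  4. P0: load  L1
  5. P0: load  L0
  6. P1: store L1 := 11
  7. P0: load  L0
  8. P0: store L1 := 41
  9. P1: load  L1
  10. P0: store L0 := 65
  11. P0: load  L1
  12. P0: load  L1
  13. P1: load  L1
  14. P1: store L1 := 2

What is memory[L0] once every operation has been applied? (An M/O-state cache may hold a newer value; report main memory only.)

[1] P0: store L0 := 10 | P0:M(10), P1:I | bus: BusRdX
[2] P1: store L0 := 69 | P0:I, P1:M(69) | bus: BusRdX,Flush
[3] P0: load  L1 | P0:E(20), P1:I | bus: BusRd
[4] P0: load  L1 | P0:E(20), P1:I | bus: none
[5] P0: load  L0 | P0:S(69), P1:O(69) | bus: BusRd
[6] P1: store L1 := 11 | P0:I, P1:M(11) | bus: BusRdX
[7] P0: load  L0 | P0:S(69), P1:O(69) | bus: none
[8] P0: store L1 := 41 | P0:M(41), P1:I | bus: BusRdX,Flush
[9] P1: load  L1 | P0:O(41), P1:S(41) | bus: BusRd
[10] P0: store L0 := 65 | P0:M(65), P1:I | bus: BusUpgr,Flush
[11] P0: load  L1 | P0:O(41), P1:S(41) | bus: none
[12] P0: load  L1 | P0:O(41), P1:S(41) | bus: none
[13] P1: load  L1 | P0:O(41), P1:S(41) | bus: none
[14] P1: store L1 := 2 | P0:I, P1:M(2) | bus: BusUpgr,Flush

memory[L0] = 69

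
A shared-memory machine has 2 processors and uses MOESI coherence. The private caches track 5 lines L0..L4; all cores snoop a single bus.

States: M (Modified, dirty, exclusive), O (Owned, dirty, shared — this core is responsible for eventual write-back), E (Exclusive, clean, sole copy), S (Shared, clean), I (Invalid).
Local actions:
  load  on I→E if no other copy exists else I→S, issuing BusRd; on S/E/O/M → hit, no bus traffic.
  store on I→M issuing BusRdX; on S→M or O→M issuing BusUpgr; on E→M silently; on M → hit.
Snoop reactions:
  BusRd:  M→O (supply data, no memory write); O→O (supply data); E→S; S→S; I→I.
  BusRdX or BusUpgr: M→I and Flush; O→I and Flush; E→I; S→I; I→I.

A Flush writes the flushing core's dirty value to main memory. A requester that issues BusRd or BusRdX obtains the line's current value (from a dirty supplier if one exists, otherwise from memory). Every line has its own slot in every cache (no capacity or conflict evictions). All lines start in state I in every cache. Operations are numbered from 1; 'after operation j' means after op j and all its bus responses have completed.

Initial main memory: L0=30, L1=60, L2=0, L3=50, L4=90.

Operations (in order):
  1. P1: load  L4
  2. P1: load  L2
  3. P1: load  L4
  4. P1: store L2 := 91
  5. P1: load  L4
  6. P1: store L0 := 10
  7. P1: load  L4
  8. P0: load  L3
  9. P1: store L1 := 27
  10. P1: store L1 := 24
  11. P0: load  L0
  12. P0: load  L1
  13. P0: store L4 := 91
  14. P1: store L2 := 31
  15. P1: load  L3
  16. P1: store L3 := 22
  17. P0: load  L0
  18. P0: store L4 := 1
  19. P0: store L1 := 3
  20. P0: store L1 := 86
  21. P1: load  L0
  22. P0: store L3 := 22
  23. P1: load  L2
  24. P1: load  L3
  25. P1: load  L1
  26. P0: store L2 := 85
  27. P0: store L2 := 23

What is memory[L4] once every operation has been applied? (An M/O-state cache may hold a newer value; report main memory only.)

memory[L4] = 90

  op1 P1: load  L4 → I/E on L4; bus BusRd; mem=90
  op2 P1: load  L2 → I/E on L2; bus BusRd; mem=0
  op3 P1: load  L4 → I/E on L4; bus (none); mem=90
  op4 P1: store L2 := 91 → I/M on L2; bus (none); mem=0
  op5 P1: load  L4 → I/E on L4; bus (none); mem=90
  op6 P1: store L0 := 10 → I/M on L0; bus BusRdX; mem=30
  op7 P1: load  L4 → I/E on L4; bus (none); mem=90
  op8 P0: load  L3 → E/I on L3; bus BusRd; mem=50
  op9 P1: store L1 := 27 → I/M on L1; bus BusRdX; mem=60
  op10 P1: store L1 := 24 → I/M on L1; bus (none); mem=60
  op11 P0: load  L0 → S/O on L0; bus BusRd; mem=30
  op12 P0: load  L1 → S/O on L1; bus BusRd; mem=60
  op13 P0: store L4 := 91 → M/I on L4; bus BusRdX; mem=90
  op14 P1: store L2 := 31 → I/M on L2; bus (none); mem=0
  op15 P1: load  L3 → S/S on L3; bus BusRd; mem=50
  op16 P1: store L3 := 22 → I/M on L3; bus BusUpgr; mem=50
  op17 P0: load  L0 → S/O on L0; bus (none); mem=30
  op18 P0: store L4 := 1 → M/I on L4; bus (none); mem=90
  op19 P0: store L1 := 3 → M/I on L1; bus BusUpgr Flush; mem=24
  op20 P0: store L1 := 86 → M/I on L1; bus (none); mem=24
  op21 P1: load  L0 → S/O on L0; bus (none); mem=30
  op22 P0: store L3 := 22 → M/I on L3; bus BusRdX Flush; mem=22
  op23 P1: load  L2 → I/M on L2; bus (none); mem=0
  op24 P1: load  L3 → O/S on L3; bus BusRd; mem=22
  op25 P1: load  L1 → O/S on L1; bus BusRd; mem=24
  op26 P0: store L2 := 85 → M/I on L2; bus BusRdX Flush; mem=31
  op27 P0: store L2 := 23 → M/I on L2; bus (none); mem=31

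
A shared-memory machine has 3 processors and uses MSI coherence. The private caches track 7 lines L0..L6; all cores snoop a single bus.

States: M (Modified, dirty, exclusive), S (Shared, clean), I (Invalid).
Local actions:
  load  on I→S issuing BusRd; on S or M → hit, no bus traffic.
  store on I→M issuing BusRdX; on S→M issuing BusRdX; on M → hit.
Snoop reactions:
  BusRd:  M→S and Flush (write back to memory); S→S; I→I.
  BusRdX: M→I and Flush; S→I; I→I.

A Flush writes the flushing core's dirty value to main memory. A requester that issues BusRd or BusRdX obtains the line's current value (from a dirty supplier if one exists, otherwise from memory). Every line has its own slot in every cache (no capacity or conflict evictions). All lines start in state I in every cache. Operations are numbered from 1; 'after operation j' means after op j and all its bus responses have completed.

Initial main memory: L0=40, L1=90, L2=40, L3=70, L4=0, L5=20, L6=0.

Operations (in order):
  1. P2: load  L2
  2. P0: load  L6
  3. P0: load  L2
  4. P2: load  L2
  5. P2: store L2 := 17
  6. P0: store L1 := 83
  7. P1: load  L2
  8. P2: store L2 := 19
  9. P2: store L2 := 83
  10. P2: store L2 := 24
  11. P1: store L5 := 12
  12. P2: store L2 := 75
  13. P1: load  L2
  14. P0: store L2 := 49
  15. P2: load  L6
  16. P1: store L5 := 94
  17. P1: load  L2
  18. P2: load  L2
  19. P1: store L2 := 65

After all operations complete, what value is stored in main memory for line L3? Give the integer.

step 1: P2: load  L2  ⟶  IIS  (L2)  txn=BusRd  M[L2]=40
step 2: P0: load  L6  ⟶  SII  (L6)  txn=BusRd  M[L6]=0
step 3: P0: load  L2  ⟶  SIS  (L2)  txn=BusRd  M[L2]=40
step 4: P2: load  L2  ⟶  SIS  (L2)  txn=∅  M[L2]=40
step 5: P2: store L2 := 17  ⟶  IIM  (L2)  txn=BusRdX  M[L2]=40
step 6: P0: store L1 := 83  ⟶  MII  (L1)  txn=BusRdX  M[L1]=90
step 7: P1: load  L2  ⟶  ISS  (L2)  txn=BusRd+Flush  M[L2]=17
step 8: P2: store L2 := 19  ⟶  IIM  (L2)  txn=BusRdX  M[L2]=17
step 9: P2: store L2 := 83  ⟶  IIM  (L2)  txn=∅  M[L2]=17
step 10: P2: store L2 := 24  ⟶  IIM  (L2)  txn=∅  M[L2]=17
step 11: P1: store L5 := 12  ⟶  IMI  (L5)  txn=BusRdX  M[L5]=20
step 12: P2: store L2 := 75  ⟶  IIM  (L2)  txn=∅  M[L2]=17
step 13: P1: load  L2  ⟶  ISS  (L2)  txn=BusRd+Flush  M[L2]=75
step 14: P0: store L2 := 49  ⟶  MII  (L2)  txn=BusRdX  M[L2]=75
step 15: P2: load  L6  ⟶  SIS  (L6)  txn=BusRd  M[L6]=0
step 16: P1: store L5 := 94  ⟶  IMI  (L5)  txn=∅  M[L5]=20
step 17: P1: load  L2  ⟶  SSI  (L2)  txn=BusRd+Flush  M[L2]=49
step 18: P2: load  L2  ⟶  SSS  (L2)  txn=BusRd  M[L2]=49
step 19: P1: store L2 := 65  ⟶  IMI  (L2)  txn=BusRdX  M[L2]=49

memory[L3] = 70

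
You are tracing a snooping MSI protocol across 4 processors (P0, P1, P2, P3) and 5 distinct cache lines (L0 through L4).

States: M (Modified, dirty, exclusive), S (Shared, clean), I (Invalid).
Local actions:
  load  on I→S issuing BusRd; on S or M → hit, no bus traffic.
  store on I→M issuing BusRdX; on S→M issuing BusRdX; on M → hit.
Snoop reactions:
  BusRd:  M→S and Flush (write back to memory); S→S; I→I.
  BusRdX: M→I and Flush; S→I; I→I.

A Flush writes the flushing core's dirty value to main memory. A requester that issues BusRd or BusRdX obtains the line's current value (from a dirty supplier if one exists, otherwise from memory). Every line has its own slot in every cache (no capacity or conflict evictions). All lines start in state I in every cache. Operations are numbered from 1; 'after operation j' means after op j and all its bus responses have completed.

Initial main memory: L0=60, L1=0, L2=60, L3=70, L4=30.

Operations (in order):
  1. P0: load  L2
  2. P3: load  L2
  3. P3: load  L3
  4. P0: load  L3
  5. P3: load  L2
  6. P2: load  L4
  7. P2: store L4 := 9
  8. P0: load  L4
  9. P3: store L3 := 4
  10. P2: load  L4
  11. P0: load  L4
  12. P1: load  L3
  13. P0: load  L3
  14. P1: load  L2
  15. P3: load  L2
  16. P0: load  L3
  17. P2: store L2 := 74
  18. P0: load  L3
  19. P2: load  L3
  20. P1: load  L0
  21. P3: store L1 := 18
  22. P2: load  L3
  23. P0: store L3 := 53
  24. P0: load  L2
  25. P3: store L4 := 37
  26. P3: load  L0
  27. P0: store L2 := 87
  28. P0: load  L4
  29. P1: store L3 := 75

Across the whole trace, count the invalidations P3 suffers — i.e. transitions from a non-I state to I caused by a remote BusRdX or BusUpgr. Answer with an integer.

step 1: P0: load  L2  ⟶  SIII  (L2)  txn=BusRd  M[L2]=60
step 2: P3: load  L2  ⟶  SIIS  (L2)  txn=BusRd  M[L2]=60
step 3: P3: load  L3  ⟶  IIIS  (L3)  txn=BusRd  M[L3]=70
step 4: P0: load  L3  ⟶  SIIS  (L3)  txn=BusRd  M[L3]=70
step 5: P3: load  L2  ⟶  SIIS  (L2)  txn=∅  M[L2]=60
step 6: P2: load  L4  ⟶  IISI  (L4)  txn=BusRd  M[L4]=30
step 7: P2: store L4 := 9  ⟶  IIMI  (L4)  txn=BusRdX  M[L4]=30
step 8: P0: load  L4  ⟶  SISI  (L4)  txn=BusRd+Flush  M[L4]=9
step 9: P3: store L3 := 4  ⟶  IIIM  (L3)  txn=BusRdX  M[L3]=70
step 10: P2: load  L4  ⟶  SISI  (L4)  txn=∅  M[L4]=9
step 11: P0: load  L4  ⟶  SISI  (L4)  txn=∅  M[L4]=9
step 12: P1: load  L3  ⟶  ISIS  (L3)  txn=BusRd+Flush  M[L3]=4
step 13: P0: load  L3  ⟶  SSIS  (L3)  txn=BusRd  M[L3]=4
step 14: P1: load  L2  ⟶  SSIS  (L2)  txn=BusRd  M[L2]=60
step 15: P3: load  L2  ⟶  SSIS  (L2)  txn=∅  M[L2]=60
step 16: P0: load  L3  ⟶  SSIS  (L3)  txn=∅  M[L3]=4
step 17: P2: store L2 := 74  ⟶  IIMI  (L2)  txn=BusRdX  M[L2]=60
step 18: P0: load  L3  ⟶  SSIS  (L3)  txn=∅  M[L3]=4
step 19: P2: load  L3  ⟶  SSSS  (L3)  txn=BusRd  M[L3]=4
step 20: P1: load  L0  ⟶  ISII  (L0)  txn=BusRd  M[L0]=60
step 21: P3: store L1 := 18  ⟶  IIIM  (L1)  txn=BusRdX  M[L1]=0
step 22: P2: load  L3  ⟶  SSSS  (L3)  txn=∅  M[L3]=4
step 23: P0: store L3 := 53  ⟶  MIII  (L3)  txn=BusRdX  M[L3]=4
step 24: P0: load  L2  ⟶  SISI  (L2)  txn=BusRd+Flush  M[L2]=74
step 25: P3: store L4 := 37  ⟶  IIIM  (L4)  txn=BusRdX  M[L4]=9
step 26: P3: load  L0  ⟶  ISIS  (L0)  txn=BusRd  M[L0]=60
step 27: P0: store L2 := 87  ⟶  MIII  (L2)  txn=BusRdX  M[L2]=74
step 28: P0: load  L4  ⟶  SIIS  (L4)  txn=BusRd+Flush  M[L4]=37
step 29: P1: store L3 := 75  ⟶  IMII  (L3)  txn=BusRdX+Flush  M[L3]=53

invalidations = 2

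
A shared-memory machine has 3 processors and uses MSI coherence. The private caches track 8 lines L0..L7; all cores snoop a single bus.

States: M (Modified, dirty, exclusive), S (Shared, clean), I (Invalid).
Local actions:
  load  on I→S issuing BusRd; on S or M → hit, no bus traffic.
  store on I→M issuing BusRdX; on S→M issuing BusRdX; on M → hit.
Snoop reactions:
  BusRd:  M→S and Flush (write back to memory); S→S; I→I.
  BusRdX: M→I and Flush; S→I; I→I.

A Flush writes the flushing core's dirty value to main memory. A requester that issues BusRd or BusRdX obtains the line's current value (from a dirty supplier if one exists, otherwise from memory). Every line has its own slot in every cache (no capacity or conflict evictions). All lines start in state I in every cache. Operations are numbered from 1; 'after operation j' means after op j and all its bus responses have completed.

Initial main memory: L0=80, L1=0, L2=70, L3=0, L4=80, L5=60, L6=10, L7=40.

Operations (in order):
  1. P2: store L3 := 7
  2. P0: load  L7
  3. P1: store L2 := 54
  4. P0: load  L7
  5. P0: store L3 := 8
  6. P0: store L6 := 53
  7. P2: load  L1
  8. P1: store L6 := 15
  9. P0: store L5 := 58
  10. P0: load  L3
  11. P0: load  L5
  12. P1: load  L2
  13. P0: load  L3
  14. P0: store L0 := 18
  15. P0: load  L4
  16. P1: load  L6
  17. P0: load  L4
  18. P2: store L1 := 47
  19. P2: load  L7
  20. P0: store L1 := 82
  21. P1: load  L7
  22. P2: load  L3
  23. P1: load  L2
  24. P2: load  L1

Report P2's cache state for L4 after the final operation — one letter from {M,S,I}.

1. P2: store L3 := 7  bus=[BusRdX]  L3: P0=I P1=I P2=M  mem[L3]=0
2. P0: load  L7  bus=[BusRd]  L7: P0=S P1=I P2=I  mem[L7]=40
3. P1: store L2 := 54  bus=[BusRdX]  L2: P0=I P1=M P2=I  mem[L2]=70
4. P0: load  L7  bus=[-]  L7: P0=S P1=I P2=I  mem[L7]=40
5. P0: store L3 := 8  bus=[BusRdX,Flush]  L3: P0=M P1=I P2=I  mem[L3]=7
6. P0: store L6 := 53  bus=[BusRdX]  L6: P0=M P1=I P2=I  mem[L6]=10
7. P2: load  L1  bus=[BusRd]  L1: P0=I P1=I P2=S  mem[L1]=0
8. P1: store L6 := 15  bus=[BusRdX,Flush]  L6: P0=I P1=M P2=I  mem[L6]=53
9. P0: store L5 := 58  bus=[BusRdX]  L5: P0=M P1=I P2=I  mem[L5]=60
10. P0: load  L3  bus=[-]  L3: P0=M P1=I P2=I  mem[L3]=7
11. P0: load  L5  bus=[-]  L5: P0=M P1=I P2=I  mem[L5]=60
12. P1: load  L2  bus=[-]  L2: P0=I P1=M P2=I  mem[L2]=70
13. P0: load  L3  bus=[-]  L3: P0=M P1=I P2=I  mem[L3]=7
14. P0: store L0 := 18  bus=[BusRdX]  L0: P0=M P1=I P2=I  mem[L0]=80
15. P0: load  L4  bus=[BusRd]  L4: P0=S P1=I P2=I  mem[L4]=80
16. P1: load  L6  bus=[-]  L6: P0=I P1=M P2=I  mem[L6]=53
17. P0: load  L4  bus=[-]  L4: P0=S P1=I P2=I  mem[L4]=80
18. P2: store L1 := 47  bus=[BusRdX]  L1: P0=I P1=I P2=M  mem[L1]=0
19. P2: load  L7  bus=[BusRd]  L7: P0=S P1=I P2=S  mem[L7]=40
20. P0: store L1 := 82  bus=[BusRdX,Flush]  L1: P0=M P1=I P2=I  mem[L1]=47
21. P1: load  L7  bus=[BusRd]  L7: P0=S P1=S P2=S  mem[L7]=40
22. P2: load  L3  bus=[BusRd,Flush]  L3: P0=S P1=I P2=S  mem[L3]=8
23. P1: load  L2  bus=[-]  L2: P0=I P1=M P2=I  mem[L2]=70
24. P2: load  L1  bus=[BusRd,Flush]  L1: P0=S P1=I P2=S  mem[L1]=82

state = I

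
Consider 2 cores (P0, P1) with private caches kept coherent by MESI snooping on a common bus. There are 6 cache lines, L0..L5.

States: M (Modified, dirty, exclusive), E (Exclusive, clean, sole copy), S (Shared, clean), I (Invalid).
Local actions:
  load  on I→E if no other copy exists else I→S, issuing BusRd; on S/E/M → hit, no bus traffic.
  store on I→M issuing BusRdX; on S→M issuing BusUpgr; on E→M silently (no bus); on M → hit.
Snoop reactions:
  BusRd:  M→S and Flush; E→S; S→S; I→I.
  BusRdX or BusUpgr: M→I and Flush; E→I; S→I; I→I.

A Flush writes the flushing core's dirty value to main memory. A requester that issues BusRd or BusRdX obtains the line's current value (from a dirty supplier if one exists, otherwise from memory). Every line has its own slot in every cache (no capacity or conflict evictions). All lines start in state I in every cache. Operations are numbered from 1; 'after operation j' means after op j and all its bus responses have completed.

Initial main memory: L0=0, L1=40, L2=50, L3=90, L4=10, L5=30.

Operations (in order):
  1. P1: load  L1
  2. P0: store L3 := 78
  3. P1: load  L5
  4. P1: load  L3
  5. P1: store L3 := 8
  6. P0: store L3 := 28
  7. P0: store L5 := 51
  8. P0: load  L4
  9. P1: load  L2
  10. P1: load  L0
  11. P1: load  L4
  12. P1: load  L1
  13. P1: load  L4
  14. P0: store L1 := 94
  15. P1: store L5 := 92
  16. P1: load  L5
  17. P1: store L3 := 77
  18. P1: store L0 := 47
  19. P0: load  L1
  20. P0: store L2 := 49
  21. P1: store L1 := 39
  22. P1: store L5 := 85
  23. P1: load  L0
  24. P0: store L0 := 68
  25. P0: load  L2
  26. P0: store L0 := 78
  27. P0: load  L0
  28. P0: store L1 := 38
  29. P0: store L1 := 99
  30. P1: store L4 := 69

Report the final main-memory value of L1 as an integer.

memory[L1] = 39

  op1 P1: load  L1 → I/E on L1; bus BusRd; mem=40
  op2 P0: store L3 := 78 → M/I on L3; bus BusRdX; mem=90
  op3 P1: load  L5 → I/E on L5; bus BusRd; mem=30
  op4 P1: load  L3 → S/S on L3; bus BusRd Flush; mem=78
  op5 P1: store L3 := 8 → I/M on L3; bus BusUpgr; mem=78
  op6 P0: store L3 := 28 → M/I on L3; bus BusRdX Flush; mem=8
  op7 P0: store L5 := 51 → M/I on L5; bus BusRdX; mem=30
  op8 P0: load  L4 → E/I on L4; bus BusRd; mem=10
  op9 P1: load  L2 → I/E on L2; bus BusRd; mem=50
  op10 P1: load  L0 → I/E on L0; bus BusRd; mem=0
  op11 P1: load  L4 → S/S on L4; bus BusRd; mem=10
  op12 P1: load  L1 → I/E on L1; bus (none); mem=40
  op13 P1: load  L4 → S/S on L4; bus (none); mem=10
  op14 P0: store L1 := 94 → M/I on L1; bus BusRdX; mem=40
  op15 P1: store L5 := 92 → I/M on L5; bus BusRdX Flush; mem=51
  op16 P1: load  L5 → I/M on L5; bus (none); mem=51
  op17 P1: store L3 := 77 → I/M on L3; bus BusRdX Flush; mem=28
  op18 P1: store L0 := 47 → I/M on L0; bus (none); mem=0
  op19 P0: load  L1 → M/I on L1; bus (none); mem=40
  op20 P0: store L2 := 49 → M/I on L2; bus BusRdX; mem=50
  op21 P1: store L1 := 39 → I/M on L1; bus BusRdX Flush; mem=94
  op22 P1: store L5 := 85 → I/M on L5; bus (none); mem=51
  op23 P1: load  L0 → I/M on L0; bus (none); mem=0
  op24 P0: store L0 := 68 → M/I on L0; bus BusRdX Flush; mem=47
  op25 P0: load  L2 → M/I on L2; bus (none); mem=50
  op26 P0: store L0 := 78 → M/I on L0; bus (none); mem=47
  op27 P0: load  L0 → M/I on L0; bus (none); mem=47
  op28 P0: store L1 := 38 → M/I on L1; bus BusRdX Flush; mem=39
  op29 P0: store L1 := 99 → M/I on L1; bus (none); mem=39
  op30 P1: store L4 := 69 → I/M on L4; bus BusUpgr; mem=10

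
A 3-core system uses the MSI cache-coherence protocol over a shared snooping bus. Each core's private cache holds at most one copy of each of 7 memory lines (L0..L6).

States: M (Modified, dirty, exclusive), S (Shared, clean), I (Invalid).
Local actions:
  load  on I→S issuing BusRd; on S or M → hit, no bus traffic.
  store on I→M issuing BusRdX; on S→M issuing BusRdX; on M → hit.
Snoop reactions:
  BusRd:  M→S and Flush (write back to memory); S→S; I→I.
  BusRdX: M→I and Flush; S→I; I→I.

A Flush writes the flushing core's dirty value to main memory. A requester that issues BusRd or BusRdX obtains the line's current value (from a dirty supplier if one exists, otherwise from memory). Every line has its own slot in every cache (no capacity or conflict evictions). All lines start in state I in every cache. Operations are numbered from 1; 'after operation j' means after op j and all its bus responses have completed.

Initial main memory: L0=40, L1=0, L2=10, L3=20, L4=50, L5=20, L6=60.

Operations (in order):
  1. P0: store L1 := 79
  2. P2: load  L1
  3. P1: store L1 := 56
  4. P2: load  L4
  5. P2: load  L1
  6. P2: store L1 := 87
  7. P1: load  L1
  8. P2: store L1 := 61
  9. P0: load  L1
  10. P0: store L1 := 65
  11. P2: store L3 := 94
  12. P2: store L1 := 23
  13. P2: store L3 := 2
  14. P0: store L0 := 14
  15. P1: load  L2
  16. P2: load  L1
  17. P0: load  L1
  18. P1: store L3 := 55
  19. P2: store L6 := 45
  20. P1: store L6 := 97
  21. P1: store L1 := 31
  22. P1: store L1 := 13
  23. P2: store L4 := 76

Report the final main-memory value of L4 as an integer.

memory[L4] = 50

step 1: P0: store L1 := 79  ⟶  MII  (L1)  txn=BusRdX  M[L1]=0
step 2: P2: load  L1  ⟶  SIS  (L1)  txn=BusRd+Flush  M[L1]=79
step 3: P1: store L1 := 56  ⟶  IMI  (L1)  txn=BusRdX  M[L1]=79
step 4: P2: load  L4  ⟶  IIS  (L4)  txn=BusRd  M[L4]=50
step 5: P2: load  L1  ⟶  ISS  (L1)  txn=BusRd+Flush  M[L1]=56
step 6: P2: store L1 := 87  ⟶  IIM  (L1)  txn=BusRdX  M[L1]=56
step 7: P1: load  L1  ⟶  ISS  (L1)  txn=BusRd+Flush  M[L1]=87
step 8: P2: store L1 := 61  ⟶  IIM  (L1)  txn=BusRdX  M[L1]=87
step 9: P0: load  L1  ⟶  SIS  (L1)  txn=BusRd+Flush  M[L1]=61
step 10: P0: store L1 := 65  ⟶  MII  (L1)  txn=BusRdX  M[L1]=61
step 11: P2: store L3 := 94  ⟶  IIM  (L3)  txn=BusRdX  M[L3]=20
step 12: P2: store L1 := 23  ⟶  IIM  (L1)  txn=BusRdX+Flush  M[L1]=65
step 13: P2: store L3 := 2  ⟶  IIM  (L3)  txn=∅  M[L3]=20
step 14: P0: store L0 := 14  ⟶  MII  (L0)  txn=BusRdX  M[L0]=40
step 15: P1: load  L2  ⟶  ISI  (L2)  txn=BusRd  M[L2]=10
step 16: P2: load  L1  ⟶  IIM  (L1)  txn=∅  M[L1]=65
step 17: P0: load  L1  ⟶  SIS  (L1)  txn=BusRd+Flush  M[L1]=23
step 18: P1: store L3 := 55  ⟶  IMI  (L3)  txn=BusRdX+Flush  M[L3]=2
step 19: P2: store L6 := 45  ⟶  IIM  (L6)  txn=BusRdX  M[L6]=60
step 20: P1: store L6 := 97  ⟶  IMI  (L6)  txn=BusRdX+Flush  M[L6]=45
step 21: P1: store L1 := 31  ⟶  IMI  (L1)  txn=BusRdX  M[L1]=23
step 22: P1: store L1 := 13  ⟶  IMI  (L1)  txn=∅  M[L1]=23
step 23: P2: store L4 := 76  ⟶  IIM  (L4)  txn=BusRdX  M[L4]=50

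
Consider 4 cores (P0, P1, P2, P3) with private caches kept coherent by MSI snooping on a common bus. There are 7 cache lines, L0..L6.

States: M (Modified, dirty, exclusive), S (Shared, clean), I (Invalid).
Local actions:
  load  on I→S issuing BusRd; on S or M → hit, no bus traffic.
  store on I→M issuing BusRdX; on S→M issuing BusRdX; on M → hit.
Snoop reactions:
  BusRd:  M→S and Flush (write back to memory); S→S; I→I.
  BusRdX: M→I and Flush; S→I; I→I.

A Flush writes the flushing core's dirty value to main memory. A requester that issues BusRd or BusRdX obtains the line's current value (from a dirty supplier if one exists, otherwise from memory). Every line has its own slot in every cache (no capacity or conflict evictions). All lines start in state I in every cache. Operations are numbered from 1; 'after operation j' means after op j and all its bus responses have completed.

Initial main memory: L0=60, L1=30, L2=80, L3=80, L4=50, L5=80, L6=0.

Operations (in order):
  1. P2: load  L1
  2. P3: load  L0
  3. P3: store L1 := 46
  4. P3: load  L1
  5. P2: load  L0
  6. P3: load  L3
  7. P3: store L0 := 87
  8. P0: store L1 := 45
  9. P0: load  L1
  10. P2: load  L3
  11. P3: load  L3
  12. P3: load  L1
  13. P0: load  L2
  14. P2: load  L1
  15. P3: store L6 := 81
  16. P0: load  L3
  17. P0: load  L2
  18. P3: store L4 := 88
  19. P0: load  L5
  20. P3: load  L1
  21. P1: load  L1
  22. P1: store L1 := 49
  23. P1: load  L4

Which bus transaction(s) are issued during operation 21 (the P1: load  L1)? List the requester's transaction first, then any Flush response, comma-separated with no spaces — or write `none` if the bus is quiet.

bus = BusRd

  op1 P2: load  L1 → I/I/S/I on L1; bus BusRd; mem=30
  op2 P3: load  L0 → I/I/I/S on L0; bus BusRd; mem=60
  op3 P3: store L1 := 46 → I/I/I/M on L1; bus BusRdX; mem=30
  op4 P3: load  L1 → I/I/I/M on L1; bus (none); mem=30
  op5 P2: load  L0 → I/I/S/S on L0; bus BusRd; mem=60
  op6 P3: load  L3 → I/I/I/S on L3; bus BusRd; mem=80
  op7 P3: store L0 := 87 → I/I/I/M on L0; bus BusRdX; mem=60
  op8 P0: store L1 := 45 → M/I/I/I on L1; bus BusRdX Flush; mem=46
  op9 P0: load  L1 → M/I/I/I on L1; bus (none); mem=46
  op10 P2: load  L3 → I/I/S/S on L3; bus BusRd; mem=80
  op11 P3: load  L3 → I/I/S/S on L3; bus (none); mem=80
  op12 P3: load  L1 → S/I/I/S on L1; bus BusRd Flush; mem=45
  op13 P0: load  L2 → S/I/I/I on L2; bus BusRd; mem=80
  op14 P2: load  L1 → S/I/S/S on L1; bus BusRd; mem=45
  op15 P3: store L6 := 81 → I/I/I/M on L6; bus BusRdX; mem=0
  op16 P0: load  L3 → S/I/S/S on L3; bus BusRd; mem=80
  op17 P0: load  L2 → S/I/I/I on L2; bus (none); mem=80
  op18 P3: store L4 := 88 → I/I/I/M on L4; bus BusRdX; mem=50
  op19 P0: load  L5 → S/I/I/I on L5; bus BusRd; mem=80
  op20 P3: load  L1 → S/I/S/S on L1; bus (none); mem=45
  op21 P1: load  L1 → S/S/S/S on L1; bus BusRd; mem=45
  op22 P1: store L1 := 49 → I/M/I/I on L1; bus BusRdX; mem=45
  op23 P1: load  L4 → I/S/I/S on L4; bus BusRd Flush; mem=88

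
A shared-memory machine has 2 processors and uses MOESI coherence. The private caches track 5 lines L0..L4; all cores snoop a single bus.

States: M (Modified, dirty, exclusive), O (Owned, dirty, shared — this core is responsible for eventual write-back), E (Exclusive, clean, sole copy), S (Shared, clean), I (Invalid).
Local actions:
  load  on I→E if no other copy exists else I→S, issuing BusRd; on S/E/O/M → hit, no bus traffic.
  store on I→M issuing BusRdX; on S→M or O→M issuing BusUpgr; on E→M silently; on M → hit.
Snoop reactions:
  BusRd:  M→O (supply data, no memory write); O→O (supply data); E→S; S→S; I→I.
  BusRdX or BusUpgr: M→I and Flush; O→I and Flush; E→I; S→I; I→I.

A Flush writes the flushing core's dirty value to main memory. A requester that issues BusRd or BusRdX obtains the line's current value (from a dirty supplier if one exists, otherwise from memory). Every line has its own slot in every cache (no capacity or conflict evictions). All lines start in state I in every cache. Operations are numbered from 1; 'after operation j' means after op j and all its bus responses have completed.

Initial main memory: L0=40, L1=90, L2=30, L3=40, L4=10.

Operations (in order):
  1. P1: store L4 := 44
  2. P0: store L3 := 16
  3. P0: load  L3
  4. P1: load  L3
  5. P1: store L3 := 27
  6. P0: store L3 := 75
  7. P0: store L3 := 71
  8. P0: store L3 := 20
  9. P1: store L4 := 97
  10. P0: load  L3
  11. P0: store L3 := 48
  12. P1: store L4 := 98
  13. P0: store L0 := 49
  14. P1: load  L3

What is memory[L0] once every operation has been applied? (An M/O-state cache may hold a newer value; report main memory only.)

memory[L0] = 40

1. P1: store L4 := 44  bus=[BusRdX]  L4: P0=I P1=M  mem[L4]=10
2. P0: store L3 := 16  bus=[BusRdX]  L3: P0=M P1=I  mem[L3]=40
3. P0: load  L3  bus=[-]  L3: P0=M P1=I  mem[L3]=40
4. P1: load  L3  bus=[BusRd]  L3: P0=O P1=S  mem[L3]=40
5. P1: store L3 := 27  bus=[BusUpgr,Flush]  L3: P0=I P1=M  mem[L3]=16
6. P0: store L3 := 75  bus=[BusRdX,Flush]  L3: P0=M P1=I  mem[L3]=27
7. P0: store L3 := 71  bus=[-]  L3: P0=M P1=I  mem[L3]=27
8. P0: store L3 := 20  bus=[-]  L3: P0=M P1=I  mem[L3]=27
9. P1: store L4 := 97  bus=[-]  L4: P0=I P1=M  mem[L4]=10
10. P0: load  L3  bus=[-]  L3: P0=M P1=I  mem[L3]=27
11. P0: store L3 := 48  bus=[-]  L3: P0=M P1=I  mem[L3]=27
12. P1: store L4 := 98  bus=[-]  L4: P0=I P1=M  mem[L4]=10
13. P0: store L0 := 49  bus=[BusRdX]  L0: P0=M P1=I  mem[L0]=40
14. P1: load  L3  bus=[BusRd]  L3: P0=O P1=S  mem[L3]=27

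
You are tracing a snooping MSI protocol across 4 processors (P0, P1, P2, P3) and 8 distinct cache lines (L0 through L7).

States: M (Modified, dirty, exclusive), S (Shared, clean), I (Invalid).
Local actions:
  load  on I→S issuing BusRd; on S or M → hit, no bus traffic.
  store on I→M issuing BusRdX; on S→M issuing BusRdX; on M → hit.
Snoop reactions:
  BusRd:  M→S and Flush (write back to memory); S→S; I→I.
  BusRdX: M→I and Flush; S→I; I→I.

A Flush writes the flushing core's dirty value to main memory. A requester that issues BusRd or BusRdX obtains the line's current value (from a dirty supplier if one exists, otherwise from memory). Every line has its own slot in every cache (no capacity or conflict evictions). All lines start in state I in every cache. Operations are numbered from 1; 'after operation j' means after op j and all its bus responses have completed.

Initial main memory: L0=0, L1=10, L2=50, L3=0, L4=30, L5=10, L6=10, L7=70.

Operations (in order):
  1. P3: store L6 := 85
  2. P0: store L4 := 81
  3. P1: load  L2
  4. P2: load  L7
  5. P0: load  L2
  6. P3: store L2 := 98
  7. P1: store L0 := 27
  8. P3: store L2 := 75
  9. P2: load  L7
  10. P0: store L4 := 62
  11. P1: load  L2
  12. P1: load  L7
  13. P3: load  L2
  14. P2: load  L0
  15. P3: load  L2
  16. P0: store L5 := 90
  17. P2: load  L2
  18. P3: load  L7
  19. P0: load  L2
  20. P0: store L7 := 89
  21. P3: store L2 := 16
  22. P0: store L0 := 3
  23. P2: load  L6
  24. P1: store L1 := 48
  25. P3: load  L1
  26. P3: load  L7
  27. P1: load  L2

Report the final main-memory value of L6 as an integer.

1. P3: store L6 := 85  bus=[BusRdX]  L6: P0=I P1=I P2=I P3=M  mem[L6]=10
2. P0: store L4 := 81  bus=[BusRdX]  L4: P0=M P1=I P2=I P3=I  mem[L4]=30
3. P1: load  L2  bus=[BusRd]  L2: P0=I P1=S P2=I P3=I  mem[L2]=50
4. P2: load  L7  bus=[BusRd]  L7: P0=I P1=I P2=S P3=I  mem[L7]=70
5. P0: load  L2  bus=[BusRd]  L2: P0=S P1=S P2=I P3=I  mem[L2]=50
6. P3: store L2 := 98  bus=[BusRdX]  L2: P0=I P1=I P2=I P3=M  mem[L2]=50
7. P1: store L0 := 27  bus=[BusRdX]  L0: P0=I P1=M P2=I P3=I  mem[L0]=0
8. P3: store L2 := 75  bus=[-]  L2: P0=I P1=I P2=I P3=M  mem[L2]=50
9. P2: load  L7  bus=[-]  L7: P0=I P1=I P2=S P3=I  mem[L7]=70
10. P0: store L4 := 62  bus=[-]  L4: P0=M P1=I P2=I P3=I  mem[L4]=30
11. P1: load  L2  bus=[BusRd,Flush]  L2: P0=I P1=S P2=I P3=S  mem[L2]=75
12. P1: load  L7  bus=[BusRd]  L7: P0=I P1=S P2=S P3=I  mem[L7]=70
13. P3: load  L2  bus=[-]  L2: P0=I P1=S P2=I P3=S  mem[L2]=75
14. P2: load  L0  bus=[BusRd,Flush]  L0: P0=I P1=S P2=S P3=I  mem[L0]=27
15. P3: load  L2  bus=[-]  L2: P0=I P1=S P2=I P3=S  mem[L2]=75
16. P0: store L5 := 90  bus=[BusRdX]  L5: P0=M P1=I P2=I P3=I  mem[L5]=10
17. P2: load  L2  bus=[BusRd]  L2: P0=I P1=S P2=S P3=S  mem[L2]=75
18. P3: load  L7  bus=[BusRd]  L7: P0=I P1=S P2=S P3=S  mem[L7]=70
19. P0: load  L2  bus=[BusRd]  L2: P0=S P1=S P2=S P3=S  mem[L2]=75
20. P0: store L7 := 89  bus=[BusRdX]  L7: P0=M P1=I P2=I P3=I  mem[L7]=70
21. P3: store L2 := 16  bus=[BusRdX]  L2: P0=I P1=I P2=I P3=M  mem[L2]=75
22. P0: store L0 := 3  bus=[BusRdX]  L0: P0=M P1=I P2=I P3=I  mem[L0]=27
23. P2: load  L6  bus=[BusRd,Flush]  L6: P0=I P1=I P2=S P3=S  mem[L6]=85
24. P1: store L1 := 48  bus=[BusRdX]  L1: P0=I P1=M P2=I P3=I  mem[L1]=10
25. P3: load  L1  bus=[BusRd,Flush]  L1: P0=I P1=S P2=I P3=S  mem[L1]=48
26. P3: load  L7  bus=[BusRd,Flush]  L7: P0=S P1=I P2=I P3=S  mem[L7]=89
27. P1: load  L2  bus=[BusRd,Flush]  L2: P0=I P1=S P2=I P3=S  mem[L2]=16

memory[L6] = 85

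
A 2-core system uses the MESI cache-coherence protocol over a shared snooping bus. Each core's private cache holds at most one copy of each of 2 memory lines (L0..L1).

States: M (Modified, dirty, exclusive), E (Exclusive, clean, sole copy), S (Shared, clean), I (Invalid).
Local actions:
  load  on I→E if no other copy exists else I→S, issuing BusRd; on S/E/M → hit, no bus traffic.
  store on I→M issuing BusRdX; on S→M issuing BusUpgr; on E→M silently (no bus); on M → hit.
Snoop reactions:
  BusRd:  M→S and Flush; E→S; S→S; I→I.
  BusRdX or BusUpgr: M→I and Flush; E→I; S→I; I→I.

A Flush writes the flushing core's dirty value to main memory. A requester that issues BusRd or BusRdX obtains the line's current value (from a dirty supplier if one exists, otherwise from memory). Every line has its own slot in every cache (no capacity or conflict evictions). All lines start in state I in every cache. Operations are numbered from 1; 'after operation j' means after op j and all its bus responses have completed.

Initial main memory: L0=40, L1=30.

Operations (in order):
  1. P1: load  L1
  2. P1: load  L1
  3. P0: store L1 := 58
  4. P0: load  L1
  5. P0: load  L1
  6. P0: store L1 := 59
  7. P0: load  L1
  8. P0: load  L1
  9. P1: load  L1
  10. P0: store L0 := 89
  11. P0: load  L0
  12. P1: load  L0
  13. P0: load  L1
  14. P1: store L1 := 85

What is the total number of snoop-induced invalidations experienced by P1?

invalidations = 1

step 1: P1: load  L1  ⟶  IE  (L1)  txn=BusRd  M[L1]=30
step 2: P1: load  L1  ⟶  IE  (L1)  txn=∅  M[L1]=30
step 3: P0: store L1 := 58  ⟶  MI  (L1)  txn=BusRdX  M[L1]=30
step 4: P0: load  L1  ⟶  MI  (L1)  txn=∅  M[L1]=30
step 5: P0: load  L1  ⟶  MI  (L1)  txn=∅  M[L1]=30
step 6: P0: store L1 := 59  ⟶  MI  (L1)  txn=∅  M[L1]=30
step 7: P0: load  L1  ⟶  MI  (L1)  txn=∅  M[L1]=30
step 8: P0: load  L1  ⟶  MI  (L1)  txn=∅  M[L1]=30
step 9: P1: load  L1  ⟶  SS  (L1)  txn=BusRd+Flush  M[L1]=59
step 10: P0: store L0 := 89  ⟶  MI  (L0)  txn=BusRdX  M[L0]=40
step 11: P0: load  L0  ⟶  MI  (L0)  txn=∅  M[L0]=40
step 12: P1: load  L0  ⟶  SS  (L0)  txn=BusRd+Flush  M[L0]=89
step 13: P0: load  L1  ⟶  SS  (L1)  txn=∅  M[L1]=59
step 14: P1: store L1 := 85  ⟶  IM  (L1)  txn=BusUpgr  M[L1]=59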